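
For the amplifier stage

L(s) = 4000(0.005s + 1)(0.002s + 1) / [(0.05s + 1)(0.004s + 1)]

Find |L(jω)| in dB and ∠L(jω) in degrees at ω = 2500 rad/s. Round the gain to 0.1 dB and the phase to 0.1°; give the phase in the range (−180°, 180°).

At ω = 2500 rad/s:
zero (1 + j2500·0.005) = 1 + j12.5 → |·| ≈ 12.54, ∠ ≈ 85.43°
zero (1 + j2500·0.002) = 1 + j5 → |·| ≈ 5.099, ∠ ≈ 78.69°
pole (1 + j2500·0.05) = 1 + j125 → |·| ≈ 125, ∠ ≈ 89.54°
pole (1 + j2500·0.004) = 1 + j10 → |·| ≈ 10.05, ∠ ≈ 84.29°
|L| = 4000 · 12.54 · 5.099 / (125 · 10.05) ≈ 203.59
Gain = 20 log₁₀(203.59) ≈ 46.18 dB
∠L = (85.43° + 78.69°) − (89.54° + 84.29°) = -9.71°

46.2 dB, -9.7°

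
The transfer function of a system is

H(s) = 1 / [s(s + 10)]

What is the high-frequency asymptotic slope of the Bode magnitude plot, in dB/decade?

-40 dB/decade

Each pole contributes −20 dB/decade at high frequency; each zero contributes +20 dB/decade.
Net: 0 zero(s) − 2 pole(s) → -40 dB/decade.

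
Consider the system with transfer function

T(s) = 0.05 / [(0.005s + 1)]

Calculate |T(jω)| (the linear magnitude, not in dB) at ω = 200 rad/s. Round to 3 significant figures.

0.0354

At ω = 200 rad/s:
pole (1 + j200·0.005) = 1 + j1 → |·| ≈ 1.4142, ∠ ≈ 45.00°
|T| = 0.05 · 1 / (1.4142) ≈ 0.035356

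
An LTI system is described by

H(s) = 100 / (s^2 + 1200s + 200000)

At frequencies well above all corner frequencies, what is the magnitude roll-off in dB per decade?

Each pole contributes −20 dB/decade at high frequency; each zero contributes +20 dB/decade.
Net: 0 zero(s) − 2 pole(s) → -40 dB/decade.

-40 dB/decade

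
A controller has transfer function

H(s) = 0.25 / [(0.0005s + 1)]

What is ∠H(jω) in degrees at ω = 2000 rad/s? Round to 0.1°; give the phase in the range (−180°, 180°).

-45.0°

At ω = 2000 rad/s:
pole (1 + j2000·0.0005) = 1 + j1 → |·| ≈ 1.4142, ∠ ≈ 45.00°
∠H = (0°) − (45.00°) = -45.00°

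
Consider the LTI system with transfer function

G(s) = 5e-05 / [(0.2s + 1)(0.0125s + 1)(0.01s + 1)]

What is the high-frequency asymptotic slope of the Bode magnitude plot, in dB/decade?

-60 dB/decade

Each pole contributes −20 dB/decade at high frequency; each zero contributes +20 dB/decade.
Net: 0 zero(s) − 3 pole(s) → -60 dB/decade.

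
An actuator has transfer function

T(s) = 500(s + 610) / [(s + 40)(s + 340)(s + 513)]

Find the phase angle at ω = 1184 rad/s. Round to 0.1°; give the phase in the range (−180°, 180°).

At s = jω = j1184:
zero (s+610): 610 + j1184 → |·| = √(610²+1184²) = √1773956 ≈ 1331.9, ∠ = arctan(1184/610) ≈ 62.74°
pole (s+40): 40 + j1184 → |·| = √(40²+1184²) = √1403456 ≈ 1184.7, ∠ = arctan(1184/40) ≈ 88.07°
pole (s+340): 340 + j1184 → |·| = √(340²+1184²) = √1517456 ≈ 1231.9, ∠ = arctan(1184/340) ≈ 73.98°
pole (s+513): 513 + j1184 → |·| = √(513²+1184²) = √1665025 ≈ 1290.4, ∠ = arctan(1184/513) ≈ 66.57°
∠T = 62.74° − 228.62° = -165.88°

-165.9°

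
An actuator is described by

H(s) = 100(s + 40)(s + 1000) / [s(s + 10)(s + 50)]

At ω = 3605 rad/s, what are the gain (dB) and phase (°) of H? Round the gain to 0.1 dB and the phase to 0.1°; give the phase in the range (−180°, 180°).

At s = jω = j3605:
zero (s+40): 40 + j3605 → |·| = √(40²+3605²) = √12997625 ≈ 3605.2, ∠ = arctan(3605/40) ≈ 89.36°
zero (s+1000): 1000 + j3605 → |·| = √(1000²+3605²) = √13996025 ≈ 3741.1, ∠ = arctan(3605/1000) ≈ 74.50°
pole (s+10): 10 + j3605 → |·| = √(10²+3605²) = √12996125 ≈ 3605, ∠ = arctan(3605/10) ≈ 89.84°
pole (s+50): 50 + j3605 → |·| = √(50²+3605²) = √12998525 ≈ 3605.3, ∠ = arctan(3605/50) ≈ 89.21°
pole at origin: |s| = 3605, ∠ = 90.00° (in denominator)
|H| = 100 · 1.3487e+07 / 4.6855e+10 ≈ 0.028785
Gain = 20 log₁₀(0.028785) ≈ -30.82 dB
∠H = 163.86° − 269.05° = -105.19°

-30.8 dB, -105.2°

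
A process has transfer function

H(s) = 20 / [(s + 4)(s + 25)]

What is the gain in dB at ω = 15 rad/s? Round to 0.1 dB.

-27.1 dB

At s = jω = j15:
pole (s+4): 4 + j15 → |·| = √(4²+15²) = √241 ≈ 15.524, ∠ = arctan(15/4) ≈ 75.07°
pole (s+25): 25 + j15 → |·| = √(25²+15²) = √850 ≈ 29.155, ∠ = arctan(15/25) ≈ 30.96°
|H| = 20 / 452.6 ≈ 0.044189
Gain = 20 log₁₀(0.044189) ≈ -27.09 dB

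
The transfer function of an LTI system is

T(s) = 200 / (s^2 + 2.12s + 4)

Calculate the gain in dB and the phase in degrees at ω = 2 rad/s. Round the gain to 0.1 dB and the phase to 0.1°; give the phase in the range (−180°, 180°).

At s = jω = j2:
quadratic: (j2)² + 2.12·j2 + 4 = 0 + j4.24 → |·| ≈ 4.24, ∠ ≈ 90.00°
|T| = 200 / 4.24 ≈ 47.17
Gain = 20 log₁₀(47.17) ≈ 33.47 dB
∠T = 0.00° − 90.00° = -90.00°

33.5 dB, -90.0°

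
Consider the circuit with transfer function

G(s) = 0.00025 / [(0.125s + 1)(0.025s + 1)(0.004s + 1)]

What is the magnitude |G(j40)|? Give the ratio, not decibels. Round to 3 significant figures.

3.42e-05

At ω = 40 rad/s:
pole (1 + j40·0.125) = 1 + j5 → |·| ≈ 5.099, ∠ ≈ 78.69°
pole (1 + j40·0.025) = 1 + j1 → |·| ≈ 1.4142, ∠ ≈ 45.00°
pole (1 + j40·0.004) = 1 + j0.16 → |·| ≈ 1.0127, ∠ ≈ 9.09°
|G| = 0.00025 · 1 / (5.099 · 1.4142 · 1.0127) ≈ 3.4234e-05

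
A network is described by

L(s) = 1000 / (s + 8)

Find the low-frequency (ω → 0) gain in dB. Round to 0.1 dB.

41.9 dB

L(0) = 1000 / (8) = 125
20 log₁₀(125) ≈ 41.94 dB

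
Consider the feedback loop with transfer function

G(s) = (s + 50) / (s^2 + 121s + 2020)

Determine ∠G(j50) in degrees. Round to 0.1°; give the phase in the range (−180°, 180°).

Substitute s = j50:
Numerator: (j50) + 50 = 50 + j50
Denominator: (j50)^2 + 121(j50) + 2020 = -480 + j6050
|N| = √(50² + 50²) ≈ 70.711, ∠N ≈ 45.00°
|D| = √(480² + 6050²) ≈ 6069, ∠D ≈ 94.54°
∠G = 45.00° − 94.54° = -49.54°

-49.5°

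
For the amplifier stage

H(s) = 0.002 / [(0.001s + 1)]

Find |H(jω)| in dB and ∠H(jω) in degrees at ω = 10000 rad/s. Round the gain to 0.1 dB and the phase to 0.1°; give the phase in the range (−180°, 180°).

At ω = 10000 rad/s:
pole (1 + j10000·0.001) = 1 + j10 → |·| ≈ 10.05, ∠ ≈ 84.29°
|H| = 0.002 · 1 / (10.05) ≈ 0.000199
Gain = 20 log₁₀(0.000199) ≈ -74.02 dB
∠H = (0°) − (84.29°) = -84.29°

-74.0 dB, -84.3°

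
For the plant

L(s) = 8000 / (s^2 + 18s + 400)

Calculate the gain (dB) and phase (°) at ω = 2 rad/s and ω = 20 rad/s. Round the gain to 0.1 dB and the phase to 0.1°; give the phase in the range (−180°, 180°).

ω = 2: 26.1 dB, -5.2°; ω = 20: 26.9 dB, -90.0°

At s = jω = j2:
quadratic: (j2)² + 18·j2 + 400 = 396 + j36 → |·| ≈ 397.63, ∠ ≈ 5.19°
|L| = 8000 / 397.63 ≈ 20.119
Gain = 20 log₁₀(20.119) ≈ 26.07 dB
∠L = 0.00° − 5.19° = -5.19°

At s = jω = j20:
quadratic: (j20)² + 18·j20 + 400 = 0 + j360 → |·| ≈ 360, ∠ ≈ 90.00°
|L| = 8000 / 360 ≈ 22.222
Gain = 20 log₁₀(22.222) ≈ 26.94 dB
∠L = 0.00° − 90.00° = -90.00°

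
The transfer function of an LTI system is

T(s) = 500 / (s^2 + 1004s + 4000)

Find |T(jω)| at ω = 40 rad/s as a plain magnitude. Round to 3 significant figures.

Substitute s = j40:
Numerator: 500 = 500 + j0
Denominator: (j40)^2 + 1004(j40) + 4000 = 2400 + j40160
|N| = √(500² + 0²) ≈ 500, ∠N ≈ 0.00°
|D| = √(2400² + 40160²) ≈ 40232, ∠D ≈ 86.58°
|T| = 500 / 40232 ≈ 0.012428

0.0124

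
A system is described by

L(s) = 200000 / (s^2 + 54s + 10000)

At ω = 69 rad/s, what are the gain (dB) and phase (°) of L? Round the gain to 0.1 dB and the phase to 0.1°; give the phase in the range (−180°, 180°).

29.9 dB, -35.4°

At s = jω = j69:
quadratic: (j69)² + 54·j69 + 10000 = 5239 + j3726 → |·| ≈ 6428.9, ∠ ≈ 35.42°
|L| = 200000 / 6428.9 ≈ 31.11
Gain = 20 log₁₀(31.11) ≈ 29.86 dB
∠L = 0.00° − 35.42° = -35.42°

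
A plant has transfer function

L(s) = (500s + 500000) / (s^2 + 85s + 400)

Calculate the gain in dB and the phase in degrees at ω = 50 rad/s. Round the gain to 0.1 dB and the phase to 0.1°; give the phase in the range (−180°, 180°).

Substitute s = j50:
Numerator: 500(j50) + 500000 = 500000 + j25000
Denominator: (j50)^2 + 85(j50) + 400 = -2100 + j4250
|N| = √(500000² + 25000²) ≈ 5.0062e+05, ∠N ≈ 2.86°
|D| = √(2100² + 4250²) ≈ 4740.5, ∠D ≈ 116.29°
|L| = 5.0062e+05 / 4740.5 ≈ 105.6
Gain = 20 log₁₀(105.6) ≈ 40.47 dB
∠L = 2.86° − 116.29° = -113.43°

40.5 dB, -113.4°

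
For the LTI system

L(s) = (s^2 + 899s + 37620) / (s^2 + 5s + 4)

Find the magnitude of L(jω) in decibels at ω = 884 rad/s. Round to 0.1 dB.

Substitute s = j884:
Numerator: (j884)^2 + 899(j884) + 37620 = -743836 + j794716
Denominator: (j884)^2 + 5(j884) + 4 = -781452 + j4420
|N| = √(743836² + 794716²) ≈ 1.0885e+06, ∠N ≈ 133.11°
|D| = √(781452² + 4420²) ≈ 7.8146e+05, ∠D ≈ 179.68°
|L| = 1.0885e+06 / 7.8146e+05 ≈ 1.3929
Gain = 20 log₁₀(1.3929) ≈ 2.88 dB

2.9 dB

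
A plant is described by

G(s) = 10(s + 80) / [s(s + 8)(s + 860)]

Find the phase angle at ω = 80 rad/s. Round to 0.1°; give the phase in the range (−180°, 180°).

At s = jω = j80:
zero (s+80): 80 + j80 → |·| = √(80²+80²) = √12800 ≈ 113.14, ∠ = arctan(80/80) ≈ 45.00°
pole (s+8): 8 + j80 → |·| = √(8²+80²) = √6464 ≈ 80.399, ∠ = arctan(80/8) ≈ 84.29°
pole (s+860): 860 + j80 → |·| = √(860²+80²) = √746000 ≈ 863.71, ∠ = arctan(80/860) ≈ 5.31°
pole at origin: |s| = 80, ∠ = 90.00° (in denominator)
∠G = 45.00° − 179.60° = -134.60°

-134.6°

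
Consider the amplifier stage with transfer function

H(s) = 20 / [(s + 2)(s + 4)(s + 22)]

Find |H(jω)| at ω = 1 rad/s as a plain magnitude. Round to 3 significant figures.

At s = jω = j1:
pole (s+2): 2 + j1 → |·| = √(2²+1²) = √5 ≈ 2.2361, ∠ = arctan(1/2) ≈ 26.57°
pole (s+4): 4 + j1 → |·| = √(4²+1²) = √17 ≈ 4.1231, ∠ = arctan(1/4) ≈ 14.04°
pole (s+22): 22 + j1 → |·| = √(22²+1²) = √485 ≈ 22.023, ∠ = arctan(1/22) ≈ 2.60°
|H| = 20 / 203.04 ≈ 0.098503

0.0985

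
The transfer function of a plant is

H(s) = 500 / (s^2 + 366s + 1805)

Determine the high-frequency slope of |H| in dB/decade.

Each pole contributes −20 dB/decade at high frequency; each zero contributes +20 dB/decade.
Net: 0 zero(s) − 2 pole(s) → -40 dB/decade.

-40 dB/decade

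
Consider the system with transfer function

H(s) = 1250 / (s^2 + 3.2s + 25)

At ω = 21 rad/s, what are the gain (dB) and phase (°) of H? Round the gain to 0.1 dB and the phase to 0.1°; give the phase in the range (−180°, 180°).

At s = jω = j21:
quadratic: (j21)² + 3.2·j21 + 25 = -416 + j67.2 → |·| ≈ 421.39, ∠ ≈ 170.82°
|H| = 1250 / 421.39 ≈ 2.9664
Gain = 20 log₁₀(2.9664) ≈ 9.44 dB
∠H = 0.00° − 170.82° = -170.82°

9.4 dB, -170.8°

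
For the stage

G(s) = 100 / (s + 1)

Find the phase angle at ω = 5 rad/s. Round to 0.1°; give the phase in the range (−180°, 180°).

-78.7°

Substitute s = j5:
Numerator: 100 = 100 + j0
Denominator: (j5) + 1 = 1 + j5
|N| = √(100² + 0²) ≈ 100, ∠N ≈ 0.00°
|D| = √(1² + 5²) ≈ 5.099, ∠D ≈ 78.69°
∠G = 0.00° − 78.69° = -78.69°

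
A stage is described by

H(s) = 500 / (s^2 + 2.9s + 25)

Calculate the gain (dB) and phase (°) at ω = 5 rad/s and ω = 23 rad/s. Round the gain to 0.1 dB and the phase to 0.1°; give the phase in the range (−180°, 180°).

At s = jω = j5:
quadratic: (j5)² + 2.9·j5 + 25 = 0 + j14.5 → |·| ≈ 14.5, ∠ ≈ 90.00°
|H| = 500 / 14.5 ≈ 34.483
Gain = 20 log₁₀(34.483) ≈ 30.75 dB
∠H = 0.00° − 90.00° = -90.00°

At s = jω = j23:
quadratic: (j23)² + 2.9·j23 + 25 = -504 + j66.7 → |·| ≈ 508.39, ∠ ≈ 172.46°
|H| = 500 / 508.39 ≈ 0.9835
Gain = 20 log₁₀(0.9835) ≈ -0.14 dB
∠H = 0.00° − 172.46° = -172.46°

ω = 5: 30.8 dB, -90.0°; ω = 23: -0.1 dB, -172.5°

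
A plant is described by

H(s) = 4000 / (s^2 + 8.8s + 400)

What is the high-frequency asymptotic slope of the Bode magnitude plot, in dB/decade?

-40 dB/decade

Each pole contributes −20 dB/decade at high frequency; each zero contributes +20 dB/decade.
Net: 0 zero(s) − 2 pole(s) → -40 dB/decade.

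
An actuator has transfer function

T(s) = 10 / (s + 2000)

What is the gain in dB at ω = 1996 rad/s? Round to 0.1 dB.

-49.0 dB

At s = jω = j1996:
pole (s+2000): 2000 + j1996 → |·| = √(2000²+1996²) = √7984016 ≈ 2825.6, ∠ = arctan(1996/2000) ≈ 44.94°
|T| = 10 / 2825.6 ≈ 0.0035391
Gain = 20 log₁₀(0.0035391) ≈ -49.02 dB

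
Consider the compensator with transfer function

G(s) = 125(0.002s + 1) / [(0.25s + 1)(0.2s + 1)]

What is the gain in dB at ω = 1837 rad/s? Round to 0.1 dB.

-51.0 dB

At ω = 1837 rad/s:
zero (1 + j1837·0.002) = 1 + j3.674 → |·| ≈ 3.8077, ∠ ≈ 74.77°
pole (1 + j1837·0.25) = 1 + j459.25 → |·| ≈ 459.25, ∠ ≈ 89.88°
pole (1 + j1837·0.2) = 1 + j367.4 → |·| ≈ 367.4, ∠ ≈ 89.84°
|G| = 125 · 3.8077 / (459.25 · 367.4) ≈ 0.0028209
Gain = 20 log₁₀(0.0028209) ≈ -50.99 dB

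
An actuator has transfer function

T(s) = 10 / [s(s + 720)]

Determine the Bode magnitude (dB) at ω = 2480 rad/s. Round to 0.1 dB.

-116.1 dB

At s = jω = j2480:
pole (s+720): 720 + j2480 → |·| = √(720²+2480²) = √6668800 ≈ 2582.4, ∠ = arctan(2480/720) ≈ 73.81°
pole at origin: |s| = 2480, ∠ = 90.00° (in denominator)
|T| = 10 / 6.4044e+06 ≈ 1.5614e-06
Gain = 20 log₁₀(1.5614e-06) ≈ -116.13 dB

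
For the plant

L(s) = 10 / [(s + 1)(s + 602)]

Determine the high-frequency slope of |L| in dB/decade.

-40 dB/decade

Each pole contributes −20 dB/decade at high frequency; each zero contributes +20 dB/decade.
Net: 0 zero(s) − 2 pole(s) → -40 dB/decade.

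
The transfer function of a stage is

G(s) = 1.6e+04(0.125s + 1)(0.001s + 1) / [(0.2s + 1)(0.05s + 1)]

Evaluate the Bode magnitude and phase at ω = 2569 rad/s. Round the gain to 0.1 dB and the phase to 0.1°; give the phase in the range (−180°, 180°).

At ω = 2569 rad/s:
zero (1 + j2569·0.125) = 1 + j321.125 → |·| ≈ 321.13, ∠ ≈ 89.82°
zero (1 + j2569·0.001) = 1 + j2.569 → |·| ≈ 2.7568, ∠ ≈ 68.73°
pole (1 + j2569·0.2) = 1 + j513.8 → |·| ≈ 513.8, ∠ ≈ 89.89°
pole (1 + j2569·0.05) = 1 + j128.45 → |·| ≈ 128.45, ∠ ≈ 89.55°
|G| = 1.6e+04 · 321.13 · 2.7568 / (513.8 · 128.45) ≈ 214.62
Gain = 20 log₁₀(214.62) ≈ 46.63 dB
∠G = (89.82° + 68.73°) − (89.89° + 89.55°) = -20.89°

46.6 dB, -20.9°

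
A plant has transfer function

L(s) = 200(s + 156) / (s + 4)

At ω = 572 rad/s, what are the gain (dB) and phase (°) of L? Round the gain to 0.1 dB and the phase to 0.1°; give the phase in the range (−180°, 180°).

At s = jω = j572:
zero (s+156): 156 + j572 → |·| = √(156²+572²) = √351520 ≈ 592.89, ∠ = arctan(572/156) ≈ 74.74°
pole (s+4): 4 + j572 → |·| = √(4²+572²) = √327200 ≈ 572.01, ∠ = arctan(572/4) ≈ 89.60°
|L| = 200 · 592.89 / 572.01 ≈ 207.3
Gain = 20 log₁₀(207.3) ≈ 46.33 dB
∠L = 74.74° − 89.60° = -14.86°

46.3 dB, -14.9°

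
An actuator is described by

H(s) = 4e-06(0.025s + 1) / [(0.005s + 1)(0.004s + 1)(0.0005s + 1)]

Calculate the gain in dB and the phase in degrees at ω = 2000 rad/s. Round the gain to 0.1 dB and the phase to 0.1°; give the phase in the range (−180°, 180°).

At ω = 2000 rad/s:
zero (1 + j2000·0.025) = 1 + j50 → |·| ≈ 50.01, ∠ ≈ 88.85°
pole (1 + j2000·0.005) = 1 + j10 → |·| ≈ 10.05, ∠ ≈ 84.29°
pole (1 + j2000·0.004) = 1 + j8 → |·| ≈ 8.0623, ∠ ≈ 82.87°
pole (1 + j2000·0.0005) = 1 + j1 → |·| ≈ 1.4142, ∠ ≈ 45.00°
|H| = 4e-06 · 50.01 / (10.05 · 8.0623 · 1.4142) ≈ 1.7457e-06
Gain = 20 log₁₀(1.7457e-06) ≈ -115.16 dB
∠H = (88.85°) − (84.29° + 82.87° + 45.00°) = -123.31°

-115.2 dB, -123.3°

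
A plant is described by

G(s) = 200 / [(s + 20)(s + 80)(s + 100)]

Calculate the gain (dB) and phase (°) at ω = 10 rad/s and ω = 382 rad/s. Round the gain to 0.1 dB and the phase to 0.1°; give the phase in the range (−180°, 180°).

At s = jω = j10:
pole (s+20): 20 + j10 → |·| = √(20²+10²) = √500 ≈ 22.361, ∠ = arctan(10/20) ≈ 26.57°
pole (s+80): 80 + j10 → |·| = √(80²+10²) = √6500 ≈ 80.623, ∠ = arctan(10/80) ≈ 7.13°
pole (s+100): 100 + j10 → |·| = √(100²+10²) = √10100 ≈ 100.5, ∠ = arctan(10/100) ≈ 5.71°
|G| = 200 / 1.8118e+05 ≈ 0.0011039
Gain = 20 log₁₀(0.0011039) ≈ -59.14 dB
∠G = 0.00° − 39.41° = -39.41°

At s = jω = j382:
pole (s+20): 20 + j382 → |·| = √(20²+382²) = √146324 ≈ 382.52, ∠ = arctan(382/20) ≈ 87.00°
pole (s+80): 80 + j382 → |·| = √(80²+382²) = √152324 ≈ 390.29, ∠ = arctan(382/80) ≈ 78.17°
pole (s+100): 100 + j382 → |·| = √(100²+382²) = √155924 ≈ 394.87, ∠ = arctan(382/100) ≈ 75.33°
|G| = 200 / 5.8952e+07 ≈ 3.3926e-06
Gain = 20 log₁₀(3.3926e-06) ≈ -109.39 dB
∠G = 0.00° − 240.50° = -240.50° ≡ 119.50° (principal value)

ω = 10: -59.1 dB, -39.4°; ω = 382: -109.4 dB, 119.5°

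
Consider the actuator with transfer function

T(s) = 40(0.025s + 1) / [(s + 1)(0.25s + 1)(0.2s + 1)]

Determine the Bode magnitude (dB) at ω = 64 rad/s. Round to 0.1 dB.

At ω = 64 rad/s:
zero (1 + j64·0.025) = 1 + j1.6 → |·| ≈ 1.8868, ∠ ≈ 57.99°
pole (1 + j64·1) = 1 + j64 → |·| ≈ 64.008, ∠ ≈ 89.10°
pole (1 + j64·0.25) = 1 + j16 → |·| ≈ 16.031, ∠ ≈ 86.42°
pole (1 + j64·0.2) = 1 + j12.8 → |·| ≈ 12.839, ∠ ≈ 85.53°
|T| = 40 · 1.8868 / (64.008 · 16.031 · 12.839) ≈ 0.0057287
Gain = 20 log₁₀(0.0057287) ≈ -44.84 dB

-44.8 dB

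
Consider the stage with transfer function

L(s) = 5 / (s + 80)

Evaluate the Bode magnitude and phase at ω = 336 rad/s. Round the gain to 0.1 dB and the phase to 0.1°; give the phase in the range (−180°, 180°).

-36.8 dB, -76.6°

At s = jω = j336:
pole (s+80): 80 + j336 → |·| = √(80²+336²) = √119296 ≈ 345.39, ∠ = arctan(336/80) ≈ 76.61°
|L| = 5 / 345.39 ≈ 0.014476
Gain = 20 log₁₀(0.014476) ≈ -36.79 dB
∠L = 0.00° − 76.61° = -76.61°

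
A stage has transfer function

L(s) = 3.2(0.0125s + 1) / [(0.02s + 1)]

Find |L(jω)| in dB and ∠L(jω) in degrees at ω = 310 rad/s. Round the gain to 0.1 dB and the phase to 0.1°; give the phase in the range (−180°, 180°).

6.2 dB, -5.3°

At ω = 310 rad/s:
zero (1 + j310·0.0125) = 1 + j3.875 → |·| ≈ 4.002, ∠ ≈ 75.53°
pole (1 + j310·0.02) = 1 + j6.2 → |·| ≈ 6.2801, ∠ ≈ 80.84°
|L| = 3.2 · 4.002 / (6.2801) ≈ 2.0392
Gain = 20 log₁₀(2.0392) ≈ 6.19 dB
∠L = (75.53°) − (80.84°) = -5.31°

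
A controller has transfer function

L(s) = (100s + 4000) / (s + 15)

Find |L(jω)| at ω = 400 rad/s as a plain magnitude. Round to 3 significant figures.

100

Substitute s = j400:
Numerator: 100(j400) + 4000 = 4000 + j40000
Denominator: (j400) + 15 = 15 + j400
|N| = √(4000² + 40000²) ≈ 40200, ∠N ≈ 84.29°
|D| = √(15² + 400²) ≈ 400.28, ∠D ≈ 87.85°
|L| = 40200 / 400.28 ≈ 100.43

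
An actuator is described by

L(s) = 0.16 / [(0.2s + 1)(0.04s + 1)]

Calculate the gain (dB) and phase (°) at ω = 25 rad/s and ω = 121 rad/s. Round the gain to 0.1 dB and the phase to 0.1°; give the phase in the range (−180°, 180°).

At ω = 25 rad/s:
pole (1 + j25·0.2) = 1 + j5 → |·| ≈ 5.099, ∠ ≈ 78.69°
pole (1 + j25·0.04) = 1 + j1 → |·| ≈ 1.4142, ∠ ≈ 45.00°
|L| = 0.16 · 1 / (5.099 · 1.4142) ≈ 0.022188
Gain = 20 log₁₀(0.022188) ≈ -33.08 dB
∠L = (0°) − (78.69° + 45.00°) = -123.69°

At ω = 121 rad/s:
pole (1 + j121·0.2) = 1 + j24.2 → |·| ≈ 24.221, ∠ ≈ 87.63°
pole (1 + j121·0.04) = 1 + j4.84 → |·| ≈ 4.9422, ∠ ≈ 78.33°
|L| = 0.16 · 1 / (24.221 · 4.9422) ≈ 0.0013366
Gain = 20 log₁₀(0.0013366) ≈ -57.48 dB
∠L = (0°) − (87.63° + 78.33°) = -165.96°

ω = 25: -33.1 dB, -123.7°; ω = 121: -57.5 dB, -166.0°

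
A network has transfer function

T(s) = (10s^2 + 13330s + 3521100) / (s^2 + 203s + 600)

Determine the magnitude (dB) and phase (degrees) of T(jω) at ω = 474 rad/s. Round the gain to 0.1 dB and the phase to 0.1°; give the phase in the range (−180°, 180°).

28.4 dB, -78.2°

Substitute s = j474:
Numerator: 10(j474)^2 + 13330(j474) + 3521100 = 1274340 + j6318420
Denominator: (j474)^2 + 203(j474) + 600 = -224076 + j96222
|N| = √(1274340² + 6318420²) ≈ 6.4456e+06, ∠N ≈ 78.60°
|D| = √(224076² + 96222²) ≈ 2.4386e+05, ∠D ≈ 156.76°
|T| = 6.4456e+06 / 2.4386e+05 ≈ 26.432
Gain = 20 log₁₀(26.432) ≈ 28.44 dB
∠T = 78.60° − 156.76° = -78.16°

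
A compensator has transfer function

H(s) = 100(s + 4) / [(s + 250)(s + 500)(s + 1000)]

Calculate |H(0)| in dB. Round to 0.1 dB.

-109.9 dB

H(0) = 100·4 / (250·500·1000) ≈ 3.2e-06
20 log₁₀(3.2e-06) ≈ -109.90 dB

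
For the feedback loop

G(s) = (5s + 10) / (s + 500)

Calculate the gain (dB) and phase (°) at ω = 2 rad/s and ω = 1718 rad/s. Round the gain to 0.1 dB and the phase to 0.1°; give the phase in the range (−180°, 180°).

Substitute s = j2:
Numerator: 5(j2) + 10 = 10 + j10
Denominator: (j2) + 500 = 500 + j2
|N| = √(10² + 10²) ≈ 14.142, ∠N ≈ 45.00°
|D| = √(500² + 2²) ≈ 500, ∠D ≈ 0.23°
|G| = 14.142 / 500 ≈ 0.028284
Gain = 20 log₁₀(0.028284) ≈ -30.97 dB
∠G = 45.00° − 0.23° = 44.77°

Substitute s = j1718:
Numerator: 5(j1718) + 10 = 10 + j8590
Denominator: (j1718) + 500 = 500 + j1718
|N| = √(10² + 8590²) ≈ 8590, ∠N ≈ 89.93°
|D| = √(500² + 1718²) ≈ 1789.3, ∠D ≈ 73.77°
|G| = 8590 / 1789.3 ≈ 4.8008
Gain = 20 log₁₀(4.8008) ≈ 13.63 dB
∠G = 89.93° − 73.77° = 16.16°

ω = 2: -31.0 dB, 44.8°; ω = 1718: 13.6 dB, 16.2°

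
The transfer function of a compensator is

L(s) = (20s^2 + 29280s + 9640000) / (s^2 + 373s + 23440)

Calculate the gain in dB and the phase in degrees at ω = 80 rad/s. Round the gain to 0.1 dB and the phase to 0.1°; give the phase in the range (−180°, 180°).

Substitute s = j80:
Numerator: 20(j80)^2 + 29280(j80) + 9640000 = 9512000 + j2342400
Denominator: (j80)^2 + 373(j80) + 23440 = 17040 + j29840
|N| = √(9512000² + 2342400²) ≈ 9.7962e+06, ∠N ≈ 13.83°
|D| = √(17040² + 29840²) ≈ 34363, ∠D ≈ 60.27°
|L| = 9.7962e+06 / 34363 ≈ 285.08
Gain = 20 log₁₀(285.08) ≈ 49.10 dB
∠L = 13.83° − 60.27° = -46.44°

49.1 dB, -46.4°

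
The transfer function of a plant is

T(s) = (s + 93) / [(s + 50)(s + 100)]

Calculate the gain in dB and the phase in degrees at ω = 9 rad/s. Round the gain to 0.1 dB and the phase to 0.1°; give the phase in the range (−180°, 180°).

At s = jω = j9:
zero (s+93): 93 + j9 → |·| = √(93²+9²) = √8730 ≈ 93.434, ∠ = arctan(9/93) ≈ 5.53°
pole (s+50): 50 + j9 → |·| = √(50²+9²) = √2581 ≈ 50.804, ∠ = arctan(9/50) ≈ 10.20°
pole (s+100): 100 + j9 → |·| = √(100²+9²) = √10081 ≈ 100.4, ∠ = arctan(9/100) ≈ 5.14°
|T| = 1 · 93.434 / 5100.7 ≈ 0.018318
Gain = 20 log₁₀(0.018318) ≈ -34.74 dB
∠T = 5.53° − 15.34° = -9.81°

-34.7 dB, -9.8°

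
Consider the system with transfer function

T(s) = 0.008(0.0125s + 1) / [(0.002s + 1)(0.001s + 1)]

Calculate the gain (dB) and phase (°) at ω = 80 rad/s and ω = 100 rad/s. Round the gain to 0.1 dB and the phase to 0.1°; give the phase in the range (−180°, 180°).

ω = 80: -39.1 dB, 31.3°; ω = 100: -38.1 dB, 34.3°

At ω = 80 rad/s:
zero (1 + j80·0.0125) = 1 + j1 → |·| ≈ 1.4142, ∠ ≈ 45.00°
pole (1 + j80·0.002) = 1 + j0.16 → |·| ≈ 1.0127, ∠ ≈ 9.09°
pole (1 + j80·0.001) = 1 + j0.08 → |·| ≈ 1.0032, ∠ ≈ 4.57°
|T| = 0.008 · 1.4142 / (1.0127 · 1.0032) ≈ 0.011136
Gain = 20 log₁₀(0.011136) ≈ -39.07 dB
∠T = (45.00°) − (9.09° + 4.57°) = 31.34°

At ω = 100 rad/s:
zero (1 + j100·0.0125) = 1 + j1.25 → |·| ≈ 1.6008, ∠ ≈ 51.34°
pole (1 + j100·0.002) = 1 + j0.2 → |·| ≈ 1.0198, ∠ ≈ 11.31°
pole (1 + j100·0.001) = 1 + j0.1 → |·| ≈ 1.005, ∠ ≈ 5.71°
|T| = 0.008 · 1.6008 / (1.0198 · 1.005) ≈ 0.012495
Gain = 20 log₁₀(0.012495) ≈ -38.07 dB
∠T = (51.34°) − (11.31° + 5.71°) = 34.32°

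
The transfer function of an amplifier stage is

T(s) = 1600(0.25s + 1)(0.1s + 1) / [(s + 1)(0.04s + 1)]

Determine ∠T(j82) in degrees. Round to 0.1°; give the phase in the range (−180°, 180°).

At ω = 82 rad/s:
zero (1 + j82·0.25) = 1 + j20.5 → |·| ≈ 20.524, ∠ ≈ 87.21°
zero (1 + j82·0.1) = 1 + j8.2 → |·| ≈ 8.2608, ∠ ≈ 83.05°
pole (1 + j82·1) = 1 + j82 → |·| ≈ 82.006, ∠ ≈ 89.30°
pole (1 + j82·0.04) = 1 + j3.28 → |·| ≈ 3.4291, ∠ ≈ 73.04°
∠T = (87.21° + 83.05°) − (89.30° + 73.04°) = 7.92°

7.9°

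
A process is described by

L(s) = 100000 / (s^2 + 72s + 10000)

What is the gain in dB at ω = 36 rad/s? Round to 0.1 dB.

At s = jω = j36:
quadratic: (j36)² + 72·j36 + 10000 = 8704 + j2592 → |·| ≈ 9081.7, ∠ ≈ 16.58°
|L| = 100000 / 9081.7 ≈ 11.011
Gain = 20 log₁₀(11.011) ≈ 20.84 dB

20.8 dB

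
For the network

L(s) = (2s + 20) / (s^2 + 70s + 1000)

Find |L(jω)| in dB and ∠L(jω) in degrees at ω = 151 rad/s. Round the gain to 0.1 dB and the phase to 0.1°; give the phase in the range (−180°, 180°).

Substitute s = j151:
Numerator: 2(j151) + 20 = 20 + j302
Denominator: (j151)^2 + 70(j151) + 1000 = -21801 + j10570
|N| = √(20² + 302²) ≈ 302.66, ∠N ≈ 86.21°
|D| = √(21801² + 10570²) ≈ 24228, ∠D ≈ 154.13°
|L| = 302.66 / 24228 ≈ 0.012492
Gain = 20 log₁₀(0.012492) ≈ -38.07 dB
∠L = 86.21° − 154.13° = -67.92°

-38.1 dB, -67.9°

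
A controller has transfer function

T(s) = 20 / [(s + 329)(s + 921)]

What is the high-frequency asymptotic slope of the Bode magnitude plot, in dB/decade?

-40 dB/decade

Each pole contributes −20 dB/decade at high frequency; each zero contributes +20 dB/decade.
Net: 0 zero(s) − 2 pole(s) → -40 dB/decade.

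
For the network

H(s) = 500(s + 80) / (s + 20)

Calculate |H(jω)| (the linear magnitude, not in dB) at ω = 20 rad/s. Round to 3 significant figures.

At s = jω = j20:
zero (s+80): 80 + j20 → |·| = √(80²+20²) = √6800 ≈ 82.462, ∠ = arctan(20/80) ≈ 14.04°
pole (s+20): 20 + j20 → |·| = √(20²+20²) = √800 ≈ 28.284, ∠ = arctan(20/20) ≈ 45.00°
|H| = 500 · 82.462 / 28.284 ≈ 1457.7

1.46e+03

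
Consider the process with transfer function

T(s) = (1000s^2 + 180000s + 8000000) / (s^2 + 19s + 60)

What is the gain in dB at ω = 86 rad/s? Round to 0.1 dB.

Substitute s = j86:
Numerator: 1000(j86)^2 + 180000(j86) + 8000000 = 604000 + j15480000
Denominator: (j86)^2 + 19(j86) + 60 = -7336 + j1634
|N| = √(604000² + 15480000²) ≈ 1.5492e+07, ∠N ≈ 87.77°
|D| = √(7336² + 1634²) ≈ 7515.8, ∠D ≈ 167.44°
|T| = 1.5492e+07 / 7515.8 ≈ 2061.3
Gain = 20 log₁₀(2061.3) ≈ 66.28 dB

66.3 dB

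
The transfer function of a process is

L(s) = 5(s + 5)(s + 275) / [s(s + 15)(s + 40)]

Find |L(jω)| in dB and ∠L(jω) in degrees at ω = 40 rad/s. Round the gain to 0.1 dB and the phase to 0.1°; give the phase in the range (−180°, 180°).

At s = jω = j40:
zero (s+5): 5 + j40 → |·| = √(5²+40²) = √1625 ≈ 40.311, ∠ = arctan(40/5) ≈ 82.87°
zero (s+275): 275 + j40 → |·| = √(275²+40²) = √77225 ≈ 277.89, ∠ = arctan(40/275) ≈ 8.28°
pole (s+15): 15 + j40 → |·| = √(15²+40²) = √1825 ≈ 42.72, ∠ = arctan(40/15) ≈ 69.44°
pole (s+40): 40 + j40 → |·| = √(40²+40²) = √3200 ≈ 56.569, ∠ = arctan(40/40) ≈ 45.00°
pole at origin: |s| = 40, ∠ = 90.00° (in denominator)
|L| = 5 · 11202 / 96665 ≈ 0.57942
Gain = 20 log₁₀(0.57942) ≈ -4.74 dB
∠L = 91.15° − 204.44° = -113.29°

-4.7 dB, -113.3°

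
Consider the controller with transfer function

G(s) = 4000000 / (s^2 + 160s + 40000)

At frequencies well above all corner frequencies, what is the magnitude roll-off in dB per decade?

-40 dB/decade

Each pole contributes −20 dB/decade at high frequency; each zero contributes +20 dB/decade.
Net: 0 zero(s) − 2 pole(s) → -40 dB/decade.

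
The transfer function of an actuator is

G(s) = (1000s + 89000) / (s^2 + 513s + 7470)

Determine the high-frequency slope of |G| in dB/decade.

Each pole contributes −20 dB/decade at high frequency; each zero contributes +20 dB/decade.
Net: 1 zero(s) − 2 pole(s) → -20 dB/decade.

-20 dB/decade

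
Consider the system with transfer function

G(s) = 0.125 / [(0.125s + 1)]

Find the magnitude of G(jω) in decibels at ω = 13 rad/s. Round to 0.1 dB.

-23.7 dB

At ω = 13 rad/s:
pole (1 + j13·0.125) = 1 + j1.625 → |·| ≈ 1.908, ∠ ≈ 58.39°
|G| = 0.125 · 1 / (1.908) ≈ 0.065514
Gain = 20 log₁₀(0.065514) ≈ -23.67 dB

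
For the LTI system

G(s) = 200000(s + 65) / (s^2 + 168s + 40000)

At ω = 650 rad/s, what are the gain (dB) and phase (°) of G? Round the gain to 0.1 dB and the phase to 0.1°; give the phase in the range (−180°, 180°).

50.3 dB, -79.8°

At s = jω = j650:
zero (s+65): 65 + j650 → |·| = √(65²+650²) = √426725 ≈ 653.24, ∠ = arctan(650/65) ≈ 84.29°
quadratic: (j650)² + 168·j650 + 40000 = -382500 + j109200 → |·| ≈ 3.9778e+05, ∠ ≈ 164.07°
|G| = 200000 · 653.24 / 3.9778e+05 ≈ 328.44
Gain = 20 log₁₀(328.44) ≈ 50.33 dB
∠G = 84.29° − 164.07° = -79.78°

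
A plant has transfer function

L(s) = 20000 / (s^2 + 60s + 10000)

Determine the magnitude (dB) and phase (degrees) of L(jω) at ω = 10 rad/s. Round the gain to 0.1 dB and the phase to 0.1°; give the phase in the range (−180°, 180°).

At s = jω = j10:
quadratic: (j10)² + 60·j10 + 10000 = 9900 + j600 → |·| ≈ 9918.2, ∠ ≈ 3.47°
|L| = 20000 / 9918.2 ≈ 2.0165
Gain = 20 log₁₀(2.0165) ≈ 6.09 dB
∠L = 0.00° − 3.47° = -3.47°

6.1 dB, -3.5°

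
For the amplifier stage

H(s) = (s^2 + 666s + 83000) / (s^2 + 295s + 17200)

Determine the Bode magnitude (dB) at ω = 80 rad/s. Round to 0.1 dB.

11.1 dB

Substitute s = j80:
Numerator: (j80)^2 + 666(j80) + 83000 = 76600 + j53280
Denominator: (j80)^2 + 295(j80) + 17200 = 10800 + j23600
|N| = √(76600² + 53280²) ≈ 93308, ∠N ≈ 34.82°
|D| = √(10800² + 23600²) ≈ 25954, ∠D ≈ 65.41°
|H| = 93308 / 25954 ≈ 3.5951
Gain = 20 log₁₀(3.5951) ≈ 11.11 dB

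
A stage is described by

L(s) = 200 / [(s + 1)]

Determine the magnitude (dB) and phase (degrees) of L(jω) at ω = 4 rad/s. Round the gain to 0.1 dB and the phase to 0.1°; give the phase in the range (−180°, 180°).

At ω = 4 rad/s:
pole (1 + j4·1) = 1 + j4 → |·| ≈ 4.1231, ∠ ≈ 75.96°
|L| = 200 · 1 / (4.1231) ≈ 48.507
Gain = 20 log₁₀(48.507) ≈ 33.72 dB
∠L = (0°) − (75.96°) = -75.96°

33.7 dB, -76.0°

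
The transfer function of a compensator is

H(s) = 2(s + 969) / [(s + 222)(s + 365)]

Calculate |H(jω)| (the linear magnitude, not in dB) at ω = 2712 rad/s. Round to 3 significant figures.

0.000774

At s = jω = j2712:
zero (s+969): 969 + j2712 → |·| = √(969²+2712²) = √8293905 ≈ 2879.9, ∠ = arctan(2712/969) ≈ 70.34°
pole (s+222): 222 + j2712 → |·| = √(222²+2712²) = √7404228 ≈ 2721.1, ∠ = arctan(2712/222) ≈ 85.32°
pole (s+365): 365 + j2712 → |·| = √(365²+2712²) = √7488169 ≈ 2736.5, ∠ = arctan(2712/365) ≈ 82.33°
|H| = 2 · 2879.9 / 7.4463e+06 ≈ 0.00077351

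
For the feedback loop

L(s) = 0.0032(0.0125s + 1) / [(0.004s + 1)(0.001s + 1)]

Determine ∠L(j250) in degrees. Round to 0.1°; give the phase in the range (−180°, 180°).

At ω = 250 rad/s:
zero (1 + j250·0.0125) = 1 + j3.125 → |·| ≈ 3.2811, ∠ ≈ 72.26°
pole (1 + j250·0.004) = 1 + j1 → |·| ≈ 1.4142, ∠ ≈ 45.00°
pole (1 + j250·0.001) = 1 + j0.25 → |·| ≈ 1.0308, ∠ ≈ 14.04°
∠L = (72.26°) − (45.00° + 14.04°) = 13.22°

13.2°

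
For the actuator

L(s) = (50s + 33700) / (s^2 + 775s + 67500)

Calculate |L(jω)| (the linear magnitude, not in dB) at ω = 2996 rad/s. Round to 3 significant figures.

0.0167

Substitute s = j2996:
Numerator: 50(j2996) + 33700 = 33700 + j149800
Denominator: (j2996)^2 + 775(j2996) + 67500 = -8908516 + j2321900
|N| = √(33700² + 149800²) ≈ 1.5354e+05, ∠N ≈ 77.32°
|D| = √(8908516² + 2321900²) ≈ 9.2061e+06, ∠D ≈ 165.39°
|L| = 1.5354e+05 / 9.2061e+06 ≈ 0.016678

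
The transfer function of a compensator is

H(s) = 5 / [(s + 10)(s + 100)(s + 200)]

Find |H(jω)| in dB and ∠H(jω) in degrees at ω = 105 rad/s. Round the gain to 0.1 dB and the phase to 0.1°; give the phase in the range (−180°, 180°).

At s = jω = j105:
pole (s+10): 10 + j105 → |·| = √(10²+105²) = √11125 ≈ 105.48, ∠ = arctan(105/10) ≈ 84.56°
pole (s+100): 100 + j105 → |·| = √(100²+105²) = √21025 ≈ 145, ∠ = arctan(105/100) ≈ 46.40°
pole (s+200): 200 + j105 → |·| = √(200²+105²) = √51025 ≈ 225.89, ∠ = arctan(105/200) ≈ 27.70°
|H| = 5 / 3.4549e+06 ≈ 1.4472e-06
Gain = 20 log₁₀(1.4472e-06) ≈ -116.79 dB
∠H = 0.00° − 158.66° = -158.66°

-116.8 dB, -158.7°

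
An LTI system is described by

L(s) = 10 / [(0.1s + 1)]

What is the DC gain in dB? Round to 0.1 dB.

L(0) = 10 · 1 / 1 = 10
20 log₁₀(10) ≈ 20.00 dB

20.0 dB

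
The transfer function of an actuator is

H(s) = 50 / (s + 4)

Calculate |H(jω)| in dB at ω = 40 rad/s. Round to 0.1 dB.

At s = jω = j40:
pole (s+4): 4 + j40 → |·| = √(4²+40²) = √1616 ≈ 40.2, ∠ = arctan(40/4) ≈ 84.29°
|H| = 50 / 40.2 ≈ 1.2438
Gain = 20 log₁₀(1.2438) ≈ 1.90 dB

1.9 dB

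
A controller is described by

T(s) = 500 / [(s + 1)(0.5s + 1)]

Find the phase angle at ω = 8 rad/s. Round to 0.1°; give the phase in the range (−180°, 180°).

-158.8°

At ω = 8 rad/s:
pole (1 + j8·1) = 1 + j8 → |·| ≈ 8.0623, ∠ ≈ 82.87°
pole (1 + j8·0.5) = 1 + j4 → |·| ≈ 4.1231, ∠ ≈ 75.96°
∠T = (0°) − (82.87° + 75.96°) = -158.83°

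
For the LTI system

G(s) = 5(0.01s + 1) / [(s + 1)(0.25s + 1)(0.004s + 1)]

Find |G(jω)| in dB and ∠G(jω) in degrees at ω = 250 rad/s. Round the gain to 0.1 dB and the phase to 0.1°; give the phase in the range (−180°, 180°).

-64.3 dB, -155.7°

At ω = 250 rad/s:
zero (1 + j250·0.01) = 1 + j2.5 → |·| ≈ 2.6926, ∠ ≈ 68.20°
pole (1 + j250·1) = 1 + j250 → |·| ≈ 250, ∠ ≈ 89.77°
pole (1 + j250·0.25) = 1 + j62.5 → |·| ≈ 62.508, ∠ ≈ 89.08°
pole (1 + j250·0.004) = 1 + j1 → |·| ≈ 1.4142, ∠ ≈ 45.00°
|G| = 5 · 2.6926 / (250 · 62.508 · 1.4142) ≈ 0.00060919
Gain = 20 log₁₀(0.00060919) ≈ -64.30 dB
∠G = (68.20°) − (89.77° + 89.08° + 45.00°) = -155.65°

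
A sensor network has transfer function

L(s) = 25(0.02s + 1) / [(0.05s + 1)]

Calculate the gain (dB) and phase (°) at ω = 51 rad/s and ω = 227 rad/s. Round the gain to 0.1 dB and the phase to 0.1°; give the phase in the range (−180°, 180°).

ω = 51: 22.3 dB, -23.0°; ω = 227: 20.2 dB, -7.4°

At ω = 51 rad/s:
zero (1 + j51·0.02) = 1 + j1.02 → |·| ≈ 1.4284, ∠ ≈ 45.57°
pole (1 + j51·0.05) = 1 + j2.55 → |·| ≈ 2.7391, ∠ ≈ 68.59°
|L| = 25 · 1.4284 / (2.7391) ≈ 13.037
Gain = 20 log₁₀(13.037) ≈ 22.30 dB
∠L = (45.57°) − (68.59°) = -23.02°

At ω = 227 rad/s:
zero (1 + j227·0.02) = 1 + j4.54 → |·| ≈ 4.6488, ∠ ≈ 77.58°
pole (1 + j227·0.05) = 1 + j11.35 → |·| ≈ 11.394, ∠ ≈ 84.96°
|L| = 25 · 4.6488 / (11.394) ≈ 10.2
Gain = 20 log₁₀(10.2) ≈ 20.17 dB
∠L = (77.58°) − (84.96°) = -7.38°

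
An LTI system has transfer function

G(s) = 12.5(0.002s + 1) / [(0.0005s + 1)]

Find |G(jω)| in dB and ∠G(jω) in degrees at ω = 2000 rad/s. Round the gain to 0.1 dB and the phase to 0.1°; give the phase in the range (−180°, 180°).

31.2 dB, 31.0°

At ω = 2000 rad/s:
zero (1 + j2000·0.002) = 1 + j4 → |·| ≈ 4.1231, ∠ ≈ 75.96°
pole (1 + j2000·0.0005) = 1 + j1 → |·| ≈ 1.4142, ∠ ≈ 45.00°
|G| = 12.5 · 4.1231 / (1.4142) ≈ 36.444
Gain = 20 log₁₀(36.444) ≈ 31.23 dB
∠G = (75.96°) − (45.00°) = 30.96°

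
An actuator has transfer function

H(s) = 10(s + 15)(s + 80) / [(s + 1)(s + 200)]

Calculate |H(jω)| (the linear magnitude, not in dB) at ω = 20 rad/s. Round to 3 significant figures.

At s = jω = j20:
zero (s+15): 15 + j20 → |·| = √(15²+20²) = √625 ≈ 25, ∠ = arctan(20/15) ≈ 53.13°
zero (s+80): 80 + j20 → |·| = √(80²+20²) = √6800 ≈ 82.462, ∠ = arctan(20/80) ≈ 14.04°
pole (s+1): 1 + j20 → |·| = √(1²+20²) = √401 ≈ 20.025, ∠ = arctan(20/1) ≈ 87.14°
pole (s+200): 200 + j20 → |·| = √(200²+20²) = √40400 ≈ 201, ∠ = arctan(20/200) ≈ 5.71°
|H| = 10 · 2061.6 / 4025 ≈ 5.122

5.12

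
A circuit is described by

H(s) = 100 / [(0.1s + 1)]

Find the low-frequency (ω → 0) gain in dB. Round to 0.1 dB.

40.0 dB

H(0) = 100 · 1 / 1 = 100
20 log₁₀(100) ≈ 40.00 dB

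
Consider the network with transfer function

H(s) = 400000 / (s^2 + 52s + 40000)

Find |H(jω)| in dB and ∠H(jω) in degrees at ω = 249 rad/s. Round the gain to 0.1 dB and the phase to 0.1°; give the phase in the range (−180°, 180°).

23.9 dB, -149.5°

At s = jω = j249:
quadratic: (j249)² + 52·j249 + 40000 = -22001 + j12948 → |·| ≈ 25528, ∠ ≈ 149.52°
|H| = 400000 / 25528 ≈ 15.669
Gain = 20 log₁₀(15.669) ≈ 23.90 dB
∠H = 0.00° − 149.52° = -149.52°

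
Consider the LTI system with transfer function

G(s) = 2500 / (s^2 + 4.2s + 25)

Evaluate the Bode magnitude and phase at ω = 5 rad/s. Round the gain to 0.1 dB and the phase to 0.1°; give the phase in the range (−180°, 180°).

At s = jω = j5:
quadratic: (j5)² + 4.2·j5 + 25 = 0 + j21 → |·| ≈ 21, ∠ ≈ 90.00°
|G| = 2500 / 21 ≈ 119.05
Gain = 20 log₁₀(119.05) ≈ 41.51 dB
∠G = 0.00° − 90.00° = -90.00°

41.5 dB, -90.0°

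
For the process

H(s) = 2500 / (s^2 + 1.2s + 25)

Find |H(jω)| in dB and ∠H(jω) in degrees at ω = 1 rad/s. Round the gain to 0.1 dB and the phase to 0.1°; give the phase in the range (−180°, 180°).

At s = jω = j1:
quadratic: (j1)² + 1.2·j1 + 25 = 24 + j1.2 → |·| ≈ 24.03, ∠ ≈ 2.86°
|H| = 2500 / 24.03 ≈ 104.04
Gain = 20 log₁₀(104.04) ≈ 40.34 dB
∠H = 0.00° − 2.86° = -2.86°

40.3 dB, -2.9°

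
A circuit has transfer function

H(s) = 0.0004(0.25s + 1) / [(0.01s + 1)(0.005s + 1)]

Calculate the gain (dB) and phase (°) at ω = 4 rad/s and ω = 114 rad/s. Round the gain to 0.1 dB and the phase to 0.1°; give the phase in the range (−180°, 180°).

ω = 4: -65.0 dB, 41.6°; ω = 114: -43.7 dB, 9.6°

At ω = 4 rad/s:
zero (1 + j4·0.25) = 1 + j1 → |·| ≈ 1.4142, ∠ ≈ 45.00°
pole (1 + j4·0.01) = 1 + j0.04 → |·| ≈ 1.0008, ∠ ≈ 2.29°
pole (1 + j4·0.005) = 1 + j0.02 → |·| ≈ 1.0002, ∠ ≈ 1.15°
|H| = 0.0004 · 1.4142 / (1.0008 · 1.0002) ≈ 0.00056511
Gain = 20 log₁₀(0.00056511) ≈ -64.96 dB
∠H = (45.00°) − (2.29° + 1.15°) = 41.56°

At ω = 114 rad/s:
zero (1 + j114·0.25) = 1 + j28.5 → |·| ≈ 28.518, ∠ ≈ 87.99°
pole (1 + j114·0.01) = 1 + j1.14 → |·| ≈ 1.5164, ∠ ≈ 48.74°
pole (1 + j114·0.005) = 1 + j0.57 → |·| ≈ 1.151, ∠ ≈ 29.68°
|H| = 0.0004 · 28.518 / (1.5164 · 1.151) ≈ 0.0065357
Gain = 20 log₁₀(0.0065357) ≈ -43.69 dB
∠H = (87.99°) − (48.74° + 29.68°) = 9.57°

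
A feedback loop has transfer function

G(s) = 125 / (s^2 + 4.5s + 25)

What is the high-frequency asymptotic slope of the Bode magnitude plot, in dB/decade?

-40 dB/decade

Each pole contributes −20 dB/decade at high frequency; each zero contributes +20 dB/decade.
Net: 0 zero(s) − 2 pole(s) → -40 dB/decade.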